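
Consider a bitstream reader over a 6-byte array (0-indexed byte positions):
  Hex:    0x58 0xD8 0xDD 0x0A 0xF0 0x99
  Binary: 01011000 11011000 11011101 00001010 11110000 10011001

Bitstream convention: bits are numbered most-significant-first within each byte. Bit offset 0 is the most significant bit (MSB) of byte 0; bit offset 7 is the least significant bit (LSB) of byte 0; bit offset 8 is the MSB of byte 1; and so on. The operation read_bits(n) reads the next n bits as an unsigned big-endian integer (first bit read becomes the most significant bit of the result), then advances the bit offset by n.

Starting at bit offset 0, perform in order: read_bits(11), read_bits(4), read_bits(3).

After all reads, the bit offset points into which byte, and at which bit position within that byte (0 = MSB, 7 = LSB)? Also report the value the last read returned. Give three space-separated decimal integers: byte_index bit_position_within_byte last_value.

Read 1: bits[0:11] width=11 -> value=710 (bin 01011000110); offset now 11 = byte 1 bit 3; 37 bits remain
Read 2: bits[11:15] width=4 -> value=12 (bin 1100); offset now 15 = byte 1 bit 7; 33 bits remain
Read 3: bits[15:18] width=3 -> value=3 (bin 011); offset now 18 = byte 2 bit 2; 30 bits remain

Answer: 2 2 3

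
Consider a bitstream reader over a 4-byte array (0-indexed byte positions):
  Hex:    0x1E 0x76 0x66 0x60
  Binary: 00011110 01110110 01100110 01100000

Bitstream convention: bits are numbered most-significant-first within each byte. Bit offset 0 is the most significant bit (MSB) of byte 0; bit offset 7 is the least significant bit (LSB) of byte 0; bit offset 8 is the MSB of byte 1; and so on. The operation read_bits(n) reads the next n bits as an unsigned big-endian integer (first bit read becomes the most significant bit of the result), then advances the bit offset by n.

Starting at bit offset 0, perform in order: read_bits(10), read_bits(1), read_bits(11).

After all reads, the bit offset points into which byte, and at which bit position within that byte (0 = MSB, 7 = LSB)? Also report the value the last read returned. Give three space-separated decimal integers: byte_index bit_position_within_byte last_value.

Read 1: bits[0:10] width=10 -> value=121 (bin 0001111001); offset now 10 = byte 1 bit 2; 22 bits remain
Read 2: bits[10:11] width=1 -> value=1 (bin 1); offset now 11 = byte 1 bit 3; 21 bits remain
Read 3: bits[11:22] width=11 -> value=1433 (bin 10110011001); offset now 22 = byte 2 bit 6; 10 bits remain

Answer: 2 6 1433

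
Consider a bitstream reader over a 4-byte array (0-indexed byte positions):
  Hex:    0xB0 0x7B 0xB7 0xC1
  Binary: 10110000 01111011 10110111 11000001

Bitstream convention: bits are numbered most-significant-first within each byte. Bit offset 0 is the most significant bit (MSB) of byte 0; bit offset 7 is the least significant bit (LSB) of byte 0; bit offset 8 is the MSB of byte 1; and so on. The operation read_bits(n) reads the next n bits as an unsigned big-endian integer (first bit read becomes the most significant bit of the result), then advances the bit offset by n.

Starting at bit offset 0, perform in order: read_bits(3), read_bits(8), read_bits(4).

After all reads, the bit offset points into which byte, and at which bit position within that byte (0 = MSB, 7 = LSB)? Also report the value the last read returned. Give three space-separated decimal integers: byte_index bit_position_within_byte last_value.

Answer: 1 7 13

Derivation:
Read 1: bits[0:3] width=3 -> value=5 (bin 101); offset now 3 = byte 0 bit 3; 29 bits remain
Read 2: bits[3:11] width=8 -> value=131 (bin 10000011); offset now 11 = byte 1 bit 3; 21 bits remain
Read 3: bits[11:15] width=4 -> value=13 (bin 1101); offset now 15 = byte 1 bit 7; 17 bits remain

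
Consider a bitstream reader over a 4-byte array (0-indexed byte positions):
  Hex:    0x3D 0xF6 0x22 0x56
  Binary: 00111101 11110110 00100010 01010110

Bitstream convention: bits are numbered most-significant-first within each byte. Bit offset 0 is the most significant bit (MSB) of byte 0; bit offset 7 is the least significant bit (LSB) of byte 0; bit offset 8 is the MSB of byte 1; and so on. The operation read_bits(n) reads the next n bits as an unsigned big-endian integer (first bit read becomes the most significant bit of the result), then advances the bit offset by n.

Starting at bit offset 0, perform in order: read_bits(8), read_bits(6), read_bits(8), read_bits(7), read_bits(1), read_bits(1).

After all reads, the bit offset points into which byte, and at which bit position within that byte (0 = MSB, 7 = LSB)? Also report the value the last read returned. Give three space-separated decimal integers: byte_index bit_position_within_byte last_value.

Read 1: bits[0:8] width=8 -> value=61 (bin 00111101); offset now 8 = byte 1 bit 0; 24 bits remain
Read 2: bits[8:14] width=6 -> value=61 (bin 111101); offset now 14 = byte 1 bit 6; 18 bits remain
Read 3: bits[14:22] width=8 -> value=136 (bin 10001000); offset now 22 = byte 2 bit 6; 10 bits remain
Read 4: bits[22:29] width=7 -> value=74 (bin 1001010); offset now 29 = byte 3 bit 5; 3 bits remain
Read 5: bits[29:30] width=1 -> value=1 (bin 1); offset now 30 = byte 3 bit 6; 2 bits remain
Read 6: bits[30:31] width=1 -> value=1 (bin 1); offset now 31 = byte 3 bit 7; 1 bits remain

Answer: 3 7 1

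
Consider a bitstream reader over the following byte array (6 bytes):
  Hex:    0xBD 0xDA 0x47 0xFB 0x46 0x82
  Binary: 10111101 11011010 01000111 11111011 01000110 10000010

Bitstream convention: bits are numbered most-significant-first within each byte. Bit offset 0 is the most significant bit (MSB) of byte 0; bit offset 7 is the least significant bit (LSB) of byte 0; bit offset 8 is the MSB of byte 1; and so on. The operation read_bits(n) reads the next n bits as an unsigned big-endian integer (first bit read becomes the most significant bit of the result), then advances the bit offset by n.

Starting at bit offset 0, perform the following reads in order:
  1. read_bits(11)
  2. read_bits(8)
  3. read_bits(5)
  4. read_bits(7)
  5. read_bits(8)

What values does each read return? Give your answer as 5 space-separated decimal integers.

Answer: 1518 210 7 125 163

Derivation:
Read 1: bits[0:11] width=11 -> value=1518 (bin 10111101110); offset now 11 = byte 1 bit 3; 37 bits remain
Read 2: bits[11:19] width=8 -> value=210 (bin 11010010); offset now 19 = byte 2 bit 3; 29 bits remain
Read 3: bits[19:24] width=5 -> value=7 (bin 00111); offset now 24 = byte 3 bit 0; 24 bits remain
Read 4: bits[24:31] width=7 -> value=125 (bin 1111101); offset now 31 = byte 3 bit 7; 17 bits remain
Read 5: bits[31:39] width=8 -> value=163 (bin 10100011); offset now 39 = byte 4 bit 7; 9 bits remain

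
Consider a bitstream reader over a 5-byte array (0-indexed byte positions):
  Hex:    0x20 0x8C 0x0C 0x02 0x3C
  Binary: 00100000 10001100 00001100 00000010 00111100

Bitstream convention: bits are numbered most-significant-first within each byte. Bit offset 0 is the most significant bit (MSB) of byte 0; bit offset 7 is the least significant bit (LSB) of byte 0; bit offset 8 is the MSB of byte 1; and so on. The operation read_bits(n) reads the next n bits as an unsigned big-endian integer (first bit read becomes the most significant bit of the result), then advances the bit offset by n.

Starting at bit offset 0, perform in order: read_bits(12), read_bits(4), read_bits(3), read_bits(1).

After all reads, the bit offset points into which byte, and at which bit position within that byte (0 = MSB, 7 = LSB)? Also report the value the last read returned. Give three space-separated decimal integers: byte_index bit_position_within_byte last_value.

Answer: 2 4 0

Derivation:
Read 1: bits[0:12] width=12 -> value=520 (bin 001000001000); offset now 12 = byte 1 bit 4; 28 bits remain
Read 2: bits[12:16] width=4 -> value=12 (bin 1100); offset now 16 = byte 2 bit 0; 24 bits remain
Read 3: bits[16:19] width=3 -> value=0 (bin 000); offset now 19 = byte 2 bit 3; 21 bits remain
Read 4: bits[19:20] width=1 -> value=0 (bin 0); offset now 20 = byte 2 bit 4; 20 bits remain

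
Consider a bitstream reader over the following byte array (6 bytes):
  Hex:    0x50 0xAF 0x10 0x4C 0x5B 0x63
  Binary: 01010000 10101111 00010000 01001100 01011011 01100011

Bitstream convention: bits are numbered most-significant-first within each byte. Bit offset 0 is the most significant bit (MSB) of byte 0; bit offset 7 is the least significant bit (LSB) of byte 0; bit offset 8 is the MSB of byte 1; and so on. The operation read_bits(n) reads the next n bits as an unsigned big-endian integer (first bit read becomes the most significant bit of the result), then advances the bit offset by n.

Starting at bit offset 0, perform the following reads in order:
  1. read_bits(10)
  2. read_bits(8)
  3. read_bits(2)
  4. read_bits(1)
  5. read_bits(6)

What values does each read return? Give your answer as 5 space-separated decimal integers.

Read 1: bits[0:10] width=10 -> value=322 (bin 0101000010); offset now 10 = byte 1 bit 2; 38 bits remain
Read 2: bits[10:18] width=8 -> value=188 (bin 10111100); offset now 18 = byte 2 bit 2; 30 bits remain
Read 3: bits[18:20] width=2 -> value=1 (bin 01); offset now 20 = byte 2 bit 4; 28 bits remain
Read 4: bits[20:21] width=1 -> value=0 (bin 0); offset now 21 = byte 2 bit 5; 27 bits remain
Read 5: bits[21:27] width=6 -> value=2 (bin 000010); offset now 27 = byte 3 bit 3; 21 bits remain

Answer: 322 188 1 0 2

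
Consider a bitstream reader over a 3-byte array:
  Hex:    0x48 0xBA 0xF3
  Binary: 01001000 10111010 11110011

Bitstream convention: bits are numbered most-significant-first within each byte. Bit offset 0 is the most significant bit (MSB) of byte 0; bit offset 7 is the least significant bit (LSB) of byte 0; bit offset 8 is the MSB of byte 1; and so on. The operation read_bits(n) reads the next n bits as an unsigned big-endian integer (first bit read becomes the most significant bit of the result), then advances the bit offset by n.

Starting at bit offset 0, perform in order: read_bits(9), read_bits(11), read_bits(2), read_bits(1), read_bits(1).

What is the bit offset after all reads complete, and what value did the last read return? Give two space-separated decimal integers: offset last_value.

Answer: 24 1

Derivation:
Read 1: bits[0:9] width=9 -> value=145 (bin 010010001); offset now 9 = byte 1 bit 1; 15 bits remain
Read 2: bits[9:20] width=11 -> value=943 (bin 01110101111); offset now 20 = byte 2 bit 4; 4 bits remain
Read 3: bits[20:22] width=2 -> value=0 (bin 00); offset now 22 = byte 2 bit 6; 2 bits remain
Read 4: bits[22:23] width=1 -> value=1 (bin 1); offset now 23 = byte 2 bit 7; 1 bits remain
Read 5: bits[23:24] width=1 -> value=1 (bin 1); offset now 24 = byte 3 bit 0; 0 bits remain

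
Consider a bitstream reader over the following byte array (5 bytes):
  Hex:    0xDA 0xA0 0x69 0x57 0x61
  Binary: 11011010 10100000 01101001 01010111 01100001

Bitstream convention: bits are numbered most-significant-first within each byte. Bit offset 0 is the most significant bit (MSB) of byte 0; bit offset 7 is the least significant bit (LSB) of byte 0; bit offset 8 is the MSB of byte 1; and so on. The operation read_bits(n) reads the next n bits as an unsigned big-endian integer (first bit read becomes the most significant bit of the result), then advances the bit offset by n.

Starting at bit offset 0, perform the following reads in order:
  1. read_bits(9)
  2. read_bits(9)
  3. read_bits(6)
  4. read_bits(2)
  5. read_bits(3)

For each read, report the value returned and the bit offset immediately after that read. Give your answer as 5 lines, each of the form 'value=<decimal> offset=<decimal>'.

Read 1: bits[0:9] width=9 -> value=437 (bin 110110101); offset now 9 = byte 1 bit 1; 31 bits remain
Read 2: bits[9:18] width=9 -> value=129 (bin 010000001); offset now 18 = byte 2 bit 2; 22 bits remain
Read 3: bits[18:24] width=6 -> value=41 (bin 101001); offset now 24 = byte 3 bit 0; 16 bits remain
Read 4: bits[24:26] width=2 -> value=1 (bin 01); offset now 26 = byte 3 bit 2; 14 bits remain
Read 5: bits[26:29] width=3 -> value=2 (bin 010); offset now 29 = byte 3 bit 5; 11 bits remain

Answer: value=437 offset=9
value=129 offset=18
value=41 offset=24
value=1 offset=26
value=2 offset=29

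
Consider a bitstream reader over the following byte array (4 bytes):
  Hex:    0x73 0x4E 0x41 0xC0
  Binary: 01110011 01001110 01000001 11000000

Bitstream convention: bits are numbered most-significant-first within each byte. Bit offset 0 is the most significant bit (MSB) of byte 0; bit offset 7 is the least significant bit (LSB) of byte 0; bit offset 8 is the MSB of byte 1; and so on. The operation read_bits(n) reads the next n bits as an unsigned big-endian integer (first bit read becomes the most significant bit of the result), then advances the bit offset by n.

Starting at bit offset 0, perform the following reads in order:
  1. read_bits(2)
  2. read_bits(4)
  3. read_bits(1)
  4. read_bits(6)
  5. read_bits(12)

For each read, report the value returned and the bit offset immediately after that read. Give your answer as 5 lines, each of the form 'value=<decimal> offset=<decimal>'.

Answer: value=1 offset=2
value=12 offset=6
value=1 offset=7
value=41 offset=13
value=3203 offset=25

Derivation:
Read 1: bits[0:2] width=2 -> value=1 (bin 01); offset now 2 = byte 0 bit 2; 30 bits remain
Read 2: bits[2:6] width=4 -> value=12 (bin 1100); offset now 6 = byte 0 bit 6; 26 bits remain
Read 3: bits[6:7] width=1 -> value=1 (bin 1); offset now 7 = byte 0 bit 7; 25 bits remain
Read 4: bits[7:13] width=6 -> value=41 (bin 101001); offset now 13 = byte 1 bit 5; 19 bits remain
Read 5: bits[13:25] width=12 -> value=3203 (bin 110010000011); offset now 25 = byte 3 bit 1; 7 bits remain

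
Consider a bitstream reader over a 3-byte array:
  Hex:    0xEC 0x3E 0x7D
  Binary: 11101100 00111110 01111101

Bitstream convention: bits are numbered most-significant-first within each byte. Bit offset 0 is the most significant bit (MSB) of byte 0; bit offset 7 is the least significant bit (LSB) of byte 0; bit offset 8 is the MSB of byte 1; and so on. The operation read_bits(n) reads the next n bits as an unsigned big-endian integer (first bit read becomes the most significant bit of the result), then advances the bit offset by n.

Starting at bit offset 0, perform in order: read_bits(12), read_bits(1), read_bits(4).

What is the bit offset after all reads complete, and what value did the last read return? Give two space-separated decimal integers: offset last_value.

Read 1: bits[0:12] width=12 -> value=3779 (bin 111011000011); offset now 12 = byte 1 bit 4; 12 bits remain
Read 2: bits[12:13] width=1 -> value=1 (bin 1); offset now 13 = byte 1 bit 5; 11 bits remain
Read 3: bits[13:17] width=4 -> value=12 (bin 1100); offset now 17 = byte 2 bit 1; 7 bits remain

Answer: 17 12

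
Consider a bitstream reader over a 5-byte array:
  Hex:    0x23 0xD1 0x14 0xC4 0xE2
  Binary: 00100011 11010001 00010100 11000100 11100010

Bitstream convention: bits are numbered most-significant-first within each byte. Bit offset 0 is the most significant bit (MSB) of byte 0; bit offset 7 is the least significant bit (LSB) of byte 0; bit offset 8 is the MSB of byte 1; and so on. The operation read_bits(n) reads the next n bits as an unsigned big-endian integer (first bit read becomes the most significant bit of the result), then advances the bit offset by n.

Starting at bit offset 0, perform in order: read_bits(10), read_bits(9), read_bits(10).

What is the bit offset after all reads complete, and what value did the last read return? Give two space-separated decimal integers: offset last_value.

Answer: 29 664

Derivation:
Read 1: bits[0:10] width=10 -> value=143 (bin 0010001111); offset now 10 = byte 1 bit 2; 30 bits remain
Read 2: bits[10:19] width=9 -> value=136 (bin 010001000); offset now 19 = byte 2 bit 3; 21 bits remain
Read 3: bits[19:29] width=10 -> value=664 (bin 1010011000); offset now 29 = byte 3 bit 5; 11 bits remain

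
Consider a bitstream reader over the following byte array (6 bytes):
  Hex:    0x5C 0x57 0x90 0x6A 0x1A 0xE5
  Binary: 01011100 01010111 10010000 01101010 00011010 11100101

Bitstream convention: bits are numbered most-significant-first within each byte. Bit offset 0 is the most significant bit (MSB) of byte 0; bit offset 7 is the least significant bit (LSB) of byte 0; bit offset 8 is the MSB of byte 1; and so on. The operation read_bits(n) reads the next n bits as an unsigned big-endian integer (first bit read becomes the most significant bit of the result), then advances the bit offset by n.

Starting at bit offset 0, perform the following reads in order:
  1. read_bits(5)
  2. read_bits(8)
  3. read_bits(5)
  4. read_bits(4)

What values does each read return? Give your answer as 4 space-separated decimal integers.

Answer: 11 138 30 4

Derivation:
Read 1: bits[0:5] width=5 -> value=11 (bin 01011); offset now 5 = byte 0 bit 5; 43 bits remain
Read 2: bits[5:13] width=8 -> value=138 (bin 10001010); offset now 13 = byte 1 bit 5; 35 bits remain
Read 3: bits[13:18] width=5 -> value=30 (bin 11110); offset now 18 = byte 2 bit 2; 30 bits remain
Read 4: bits[18:22] width=4 -> value=4 (bin 0100); offset now 22 = byte 2 bit 6; 26 bits remain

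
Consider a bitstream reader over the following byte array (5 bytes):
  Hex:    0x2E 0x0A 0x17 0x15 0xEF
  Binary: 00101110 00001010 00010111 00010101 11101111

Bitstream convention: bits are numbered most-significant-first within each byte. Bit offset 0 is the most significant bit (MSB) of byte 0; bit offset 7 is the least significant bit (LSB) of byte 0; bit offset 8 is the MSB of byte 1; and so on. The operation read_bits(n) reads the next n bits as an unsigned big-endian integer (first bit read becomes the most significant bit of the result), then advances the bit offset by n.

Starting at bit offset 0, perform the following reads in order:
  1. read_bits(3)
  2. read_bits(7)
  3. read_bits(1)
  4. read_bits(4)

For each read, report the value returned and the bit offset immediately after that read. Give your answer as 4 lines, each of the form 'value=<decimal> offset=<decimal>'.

Answer: value=1 offset=3
value=56 offset=10
value=0 offset=11
value=5 offset=15

Derivation:
Read 1: bits[0:3] width=3 -> value=1 (bin 001); offset now 3 = byte 0 bit 3; 37 bits remain
Read 2: bits[3:10] width=7 -> value=56 (bin 0111000); offset now 10 = byte 1 bit 2; 30 bits remain
Read 3: bits[10:11] width=1 -> value=0 (bin 0); offset now 11 = byte 1 bit 3; 29 bits remain
Read 4: bits[11:15] width=4 -> value=5 (bin 0101); offset now 15 = byte 1 bit 7; 25 bits remain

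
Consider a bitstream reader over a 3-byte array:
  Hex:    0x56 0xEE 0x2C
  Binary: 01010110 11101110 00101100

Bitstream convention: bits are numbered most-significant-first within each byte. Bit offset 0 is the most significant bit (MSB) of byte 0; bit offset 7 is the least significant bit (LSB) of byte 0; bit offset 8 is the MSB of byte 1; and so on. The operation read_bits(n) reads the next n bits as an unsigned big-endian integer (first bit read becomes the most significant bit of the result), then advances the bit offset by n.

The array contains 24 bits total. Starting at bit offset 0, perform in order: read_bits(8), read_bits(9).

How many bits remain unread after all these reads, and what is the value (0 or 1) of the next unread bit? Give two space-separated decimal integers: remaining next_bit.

Read 1: bits[0:8] width=8 -> value=86 (bin 01010110); offset now 8 = byte 1 bit 0; 16 bits remain
Read 2: bits[8:17] width=9 -> value=476 (bin 111011100); offset now 17 = byte 2 bit 1; 7 bits remain

Answer: 7 0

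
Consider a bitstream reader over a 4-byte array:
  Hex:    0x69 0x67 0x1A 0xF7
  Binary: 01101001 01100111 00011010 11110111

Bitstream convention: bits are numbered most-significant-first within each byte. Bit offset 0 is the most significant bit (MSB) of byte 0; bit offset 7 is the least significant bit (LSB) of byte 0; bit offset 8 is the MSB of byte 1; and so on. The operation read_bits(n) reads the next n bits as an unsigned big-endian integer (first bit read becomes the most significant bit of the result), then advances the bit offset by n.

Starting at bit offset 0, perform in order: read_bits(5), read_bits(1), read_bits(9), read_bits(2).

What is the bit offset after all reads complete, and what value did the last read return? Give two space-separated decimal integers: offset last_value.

Answer: 17 2

Derivation:
Read 1: bits[0:5] width=5 -> value=13 (bin 01101); offset now 5 = byte 0 bit 5; 27 bits remain
Read 2: bits[5:6] width=1 -> value=0 (bin 0); offset now 6 = byte 0 bit 6; 26 bits remain
Read 3: bits[6:15] width=9 -> value=179 (bin 010110011); offset now 15 = byte 1 bit 7; 17 bits remain
Read 4: bits[15:17] width=2 -> value=2 (bin 10); offset now 17 = byte 2 bit 1; 15 bits remain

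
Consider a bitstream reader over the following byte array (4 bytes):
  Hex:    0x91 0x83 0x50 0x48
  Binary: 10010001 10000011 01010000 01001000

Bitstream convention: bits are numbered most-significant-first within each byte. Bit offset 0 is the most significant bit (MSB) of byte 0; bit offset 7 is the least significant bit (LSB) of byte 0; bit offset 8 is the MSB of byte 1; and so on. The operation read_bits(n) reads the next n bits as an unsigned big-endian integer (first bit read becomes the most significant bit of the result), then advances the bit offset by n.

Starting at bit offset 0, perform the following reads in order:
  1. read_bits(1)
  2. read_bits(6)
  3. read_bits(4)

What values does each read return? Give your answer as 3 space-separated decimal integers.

Answer: 1 8 12

Derivation:
Read 1: bits[0:1] width=1 -> value=1 (bin 1); offset now 1 = byte 0 bit 1; 31 bits remain
Read 2: bits[1:7] width=6 -> value=8 (bin 001000); offset now 7 = byte 0 bit 7; 25 bits remain
Read 3: bits[7:11] width=4 -> value=12 (bin 1100); offset now 11 = byte 1 bit 3; 21 bits remain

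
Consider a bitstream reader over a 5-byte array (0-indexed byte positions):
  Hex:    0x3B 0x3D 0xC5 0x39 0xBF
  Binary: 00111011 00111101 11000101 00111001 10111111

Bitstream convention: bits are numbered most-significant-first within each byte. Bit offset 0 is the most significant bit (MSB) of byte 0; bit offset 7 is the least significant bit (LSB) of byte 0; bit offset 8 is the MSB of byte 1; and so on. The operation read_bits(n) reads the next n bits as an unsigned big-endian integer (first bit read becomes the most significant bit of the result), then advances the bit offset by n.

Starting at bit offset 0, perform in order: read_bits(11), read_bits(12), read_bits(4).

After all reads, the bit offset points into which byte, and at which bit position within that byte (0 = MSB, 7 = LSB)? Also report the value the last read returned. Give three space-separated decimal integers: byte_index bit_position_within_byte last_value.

Read 1: bits[0:11] width=11 -> value=473 (bin 00111011001); offset now 11 = byte 1 bit 3; 29 bits remain
Read 2: bits[11:23] width=12 -> value=3810 (bin 111011100010); offset now 23 = byte 2 bit 7; 17 bits remain
Read 3: bits[23:27] width=4 -> value=9 (bin 1001); offset now 27 = byte 3 bit 3; 13 bits remain

Answer: 3 3 9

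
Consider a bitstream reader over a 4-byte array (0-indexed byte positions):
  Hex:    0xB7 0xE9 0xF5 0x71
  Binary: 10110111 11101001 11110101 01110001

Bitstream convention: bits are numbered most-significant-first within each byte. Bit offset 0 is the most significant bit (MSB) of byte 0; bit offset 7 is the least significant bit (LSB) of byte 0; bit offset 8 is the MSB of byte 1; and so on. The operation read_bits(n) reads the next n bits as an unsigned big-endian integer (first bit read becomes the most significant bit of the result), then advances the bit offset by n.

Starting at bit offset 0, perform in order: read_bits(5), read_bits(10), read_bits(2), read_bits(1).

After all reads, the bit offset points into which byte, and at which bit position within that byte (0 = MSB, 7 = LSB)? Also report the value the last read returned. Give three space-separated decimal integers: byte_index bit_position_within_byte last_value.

Answer: 2 2 1

Derivation:
Read 1: bits[0:5] width=5 -> value=22 (bin 10110); offset now 5 = byte 0 bit 5; 27 bits remain
Read 2: bits[5:15] width=10 -> value=1012 (bin 1111110100); offset now 15 = byte 1 bit 7; 17 bits remain
Read 3: bits[15:17] width=2 -> value=3 (bin 11); offset now 17 = byte 2 bit 1; 15 bits remain
Read 4: bits[17:18] width=1 -> value=1 (bin 1); offset now 18 = byte 2 bit 2; 14 bits remain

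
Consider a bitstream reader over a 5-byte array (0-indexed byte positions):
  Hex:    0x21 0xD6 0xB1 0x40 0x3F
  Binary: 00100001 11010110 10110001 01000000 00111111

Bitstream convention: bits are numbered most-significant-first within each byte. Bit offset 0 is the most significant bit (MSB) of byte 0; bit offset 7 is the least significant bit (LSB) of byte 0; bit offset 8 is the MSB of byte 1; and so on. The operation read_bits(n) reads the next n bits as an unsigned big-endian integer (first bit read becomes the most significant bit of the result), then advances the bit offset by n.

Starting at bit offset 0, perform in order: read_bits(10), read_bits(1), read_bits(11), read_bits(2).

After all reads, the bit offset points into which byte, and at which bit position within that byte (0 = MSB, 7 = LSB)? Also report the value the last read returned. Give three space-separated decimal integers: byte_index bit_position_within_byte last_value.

Answer: 3 0 1

Derivation:
Read 1: bits[0:10] width=10 -> value=135 (bin 0010000111); offset now 10 = byte 1 bit 2; 30 bits remain
Read 2: bits[10:11] width=1 -> value=0 (bin 0); offset now 11 = byte 1 bit 3; 29 bits remain
Read 3: bits[11:22] width=11 -> value=1452 (bin 10110101100); offset now 22 = byte 2 bit 6; 18 bits remain
Read 4: bits[22:24] width=2 -> value=1 (bin 01); offset now 24 = byte 3 bit 0; 16 bits remain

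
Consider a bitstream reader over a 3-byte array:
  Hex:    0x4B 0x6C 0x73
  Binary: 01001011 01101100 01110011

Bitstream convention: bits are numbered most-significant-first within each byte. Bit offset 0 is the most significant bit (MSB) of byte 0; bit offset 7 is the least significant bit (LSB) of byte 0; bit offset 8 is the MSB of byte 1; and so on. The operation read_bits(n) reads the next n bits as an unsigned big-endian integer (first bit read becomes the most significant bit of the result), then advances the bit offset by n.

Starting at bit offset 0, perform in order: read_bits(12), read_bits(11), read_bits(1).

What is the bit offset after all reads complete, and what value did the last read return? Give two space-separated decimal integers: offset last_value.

Answer: 24 1

Derivation:
Read 1: bits[0:12] width=12 -> value=1206 (bin 010010110110); offset now 12 = byte 1 bit 4; 12 bits remain
Read 2: bits[12:23] width=11 -> value=1593 (bin 11000111001); offset now 23 = byte 2 bit 7; 1 bits remain
Read 3: bits[23:24] width=1 -> value=1 (bin 1); offset now 24 = byte 3 bit 0; 0 bits remain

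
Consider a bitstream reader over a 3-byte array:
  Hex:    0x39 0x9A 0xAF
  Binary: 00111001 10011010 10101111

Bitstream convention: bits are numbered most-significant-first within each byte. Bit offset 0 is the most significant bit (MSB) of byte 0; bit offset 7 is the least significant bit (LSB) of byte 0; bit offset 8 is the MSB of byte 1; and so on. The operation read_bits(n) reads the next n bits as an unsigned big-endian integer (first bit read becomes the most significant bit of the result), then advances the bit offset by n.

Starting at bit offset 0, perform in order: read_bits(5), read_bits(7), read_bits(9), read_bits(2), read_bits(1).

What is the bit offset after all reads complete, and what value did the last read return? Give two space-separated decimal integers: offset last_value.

Answer: 24 1

Derivation:
Read 1: bits[0:5] width=5 -> value=7 (bin 00111); offset now 5 = byte 0 bit 5; 19 bits remain
Read 2: bits[5:12] width=7 -> value=25 (bin 0011001); offset now 12 = byte 1 bit 4; 12 bits remain
Read 3: bits[12:21] width=9 -> value=341 (bin 101010101); offset now 21 = byte 2 bit 5; 3 bits remain
Read 4: bits[21:23] width=2 -> value=3 (bin 11); offset now 23 = byte 2 bit 7; 1 bits remain
Read 5: bits[23:24] width=1 -> value=1 (bin 1); offset now 24 = byte 3 bit 0; 0 bits remain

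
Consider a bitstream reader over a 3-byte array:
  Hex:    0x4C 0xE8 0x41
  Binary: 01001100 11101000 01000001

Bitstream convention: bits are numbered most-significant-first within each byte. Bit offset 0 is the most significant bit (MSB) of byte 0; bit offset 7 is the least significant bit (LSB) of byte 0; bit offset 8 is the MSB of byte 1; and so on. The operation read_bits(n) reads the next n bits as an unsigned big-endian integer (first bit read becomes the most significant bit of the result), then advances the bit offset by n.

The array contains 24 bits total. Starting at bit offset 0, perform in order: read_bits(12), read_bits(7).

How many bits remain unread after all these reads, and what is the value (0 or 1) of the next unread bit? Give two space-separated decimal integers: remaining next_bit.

Answer: 5 0

Derivation:
Read 1: bits[0:12] width=12 -> value=1230 (bin 010011001110); offset now 12 = byte 1 bit 4; 12 bits remain
Read 2: bits[12:19] width=7 -> value=66 (bin 1000010); offset now 19 = byte 2 bit 3; 5 bits remain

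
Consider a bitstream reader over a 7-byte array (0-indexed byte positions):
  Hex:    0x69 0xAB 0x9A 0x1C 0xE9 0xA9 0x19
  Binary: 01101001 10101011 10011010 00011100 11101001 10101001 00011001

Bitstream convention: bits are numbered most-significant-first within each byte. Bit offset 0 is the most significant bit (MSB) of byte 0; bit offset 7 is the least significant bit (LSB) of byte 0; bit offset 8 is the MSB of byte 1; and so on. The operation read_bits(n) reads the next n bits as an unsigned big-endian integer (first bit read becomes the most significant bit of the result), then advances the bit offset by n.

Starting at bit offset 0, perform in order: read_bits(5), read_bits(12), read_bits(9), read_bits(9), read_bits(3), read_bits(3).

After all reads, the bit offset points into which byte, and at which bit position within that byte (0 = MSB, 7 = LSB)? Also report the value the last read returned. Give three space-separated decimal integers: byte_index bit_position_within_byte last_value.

Answer: 5 1 3

Derivation:
Read 1: bits[0:5] width=5 -> value=13 (bin 01101); offset now 5 = byte 0 bit 5; 51 bits remain
Read 2: bits[5:17] width=12 -> value=855 (bin 001101010111); offset now 17 = byte 2 bit 1; 39 bits remain
Read 3: bits[17:26] width=9 -> value=104 (bin 001101000); offset now 26 = byte 3 bit 2; 30 bits remain
Read 4: bits[26:35] width=9 -> value=231 (bin 011100111); offset now 35 = byte 4 bit 3; 21 bits remain
Read 5: bits[35:38] width=3 -> value=2 (bin 010); offset now 38 = byte 4 bit 6; 18 bits remain
Read 6: bits[38:41] width=3 -> value=3 (bin 011); offset now 41 = byte 5 bit 1; 15 bits remain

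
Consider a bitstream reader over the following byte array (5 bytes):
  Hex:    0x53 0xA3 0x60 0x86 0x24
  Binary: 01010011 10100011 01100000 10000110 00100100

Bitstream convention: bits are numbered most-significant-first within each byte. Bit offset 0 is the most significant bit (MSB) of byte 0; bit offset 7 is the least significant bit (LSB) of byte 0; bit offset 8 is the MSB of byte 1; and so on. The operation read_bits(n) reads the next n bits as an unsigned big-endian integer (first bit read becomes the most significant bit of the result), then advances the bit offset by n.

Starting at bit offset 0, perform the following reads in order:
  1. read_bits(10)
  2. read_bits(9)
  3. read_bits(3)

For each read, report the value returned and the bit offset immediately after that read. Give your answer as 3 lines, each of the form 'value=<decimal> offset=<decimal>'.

Answer: value=334 offset=10
value=283 offset=19
value=0 offset=22

Derivation:
Read 1: bits[0:10] width=10 -> value=334 (bin 0101001110); offset now 10 = byte 1 bit 2; 30 bits remain
Read 2: bits[10:19] width=9 -> value=283 (bin 100011011); offset now 19 = byte 2 bit 3; 21 bits remain
Read 3: bits[19:22] width=3 -> value=0 (bin 000); offset now 22 = byte 2 bit 6; 18 bits remain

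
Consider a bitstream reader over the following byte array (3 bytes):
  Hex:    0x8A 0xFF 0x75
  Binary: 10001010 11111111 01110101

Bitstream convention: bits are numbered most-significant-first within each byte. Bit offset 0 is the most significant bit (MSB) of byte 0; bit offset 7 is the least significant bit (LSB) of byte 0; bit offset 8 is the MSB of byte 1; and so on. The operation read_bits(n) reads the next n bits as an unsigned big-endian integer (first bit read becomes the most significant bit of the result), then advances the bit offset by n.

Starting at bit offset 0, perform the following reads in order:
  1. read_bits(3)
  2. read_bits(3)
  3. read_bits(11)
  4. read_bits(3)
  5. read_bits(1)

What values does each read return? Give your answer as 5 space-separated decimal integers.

Read 1: bits[0:3] width=3 -> value=4 (bin 100); offset now 3 = byte 0 bit 3; 21 bits remain
Read 2: bits[3:6] width=3 -> value=2 (bin 010); offset now 6 = byte 0 bit 6; 18 bits remain
Read 3: bits[6:17] width=11 -> value=1534 (bin 10111111110); offset now 17 = byte 2 bit 1; 7 bits remain
Read 4: bits[17:20] width=3 -> value=7 (bin 111); offset now 20 = byte 2 bit 4; 4 bits remain
Read 5: bits[20:21] width=1 -> value=0 (bin 0); offset now 21 = byte 2 bit 5; 3 bits remain

Answer: 4 2 1534 7 0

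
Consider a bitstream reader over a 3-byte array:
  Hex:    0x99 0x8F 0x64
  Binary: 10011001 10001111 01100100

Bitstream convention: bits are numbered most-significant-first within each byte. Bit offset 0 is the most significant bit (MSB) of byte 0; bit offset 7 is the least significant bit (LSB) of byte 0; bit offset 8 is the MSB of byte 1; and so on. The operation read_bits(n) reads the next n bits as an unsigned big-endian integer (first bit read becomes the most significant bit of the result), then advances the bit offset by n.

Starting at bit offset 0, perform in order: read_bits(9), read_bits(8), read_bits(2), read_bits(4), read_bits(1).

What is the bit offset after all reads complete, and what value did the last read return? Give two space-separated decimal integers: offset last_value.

Read 1: bits[0:9] width=9 -> value=307 (bin 100110011); offset now 9 = byte 1 bit 1; 15 bits remain
Read 2: bits[9:17] width=8 -> value=30 (bin 00011110); offset now 17 = byte 2 bit 1; 7 bits remain
Read 3: bits[17:19] width=2 -> value=3 (bin 11); offset now 19 = byte 2 bit 3; 5 bits remain
Read 4: bits[19:23] width=4 -> value=2 (bin 0010); offset now 23 = byte 2 bit 7; 1 bits remain
Read 5: bits[23:24] width=1 -> value=0 (bin 0); offset now 24 = byte 3 bit 0; 0 bits remain

Answer: 24 0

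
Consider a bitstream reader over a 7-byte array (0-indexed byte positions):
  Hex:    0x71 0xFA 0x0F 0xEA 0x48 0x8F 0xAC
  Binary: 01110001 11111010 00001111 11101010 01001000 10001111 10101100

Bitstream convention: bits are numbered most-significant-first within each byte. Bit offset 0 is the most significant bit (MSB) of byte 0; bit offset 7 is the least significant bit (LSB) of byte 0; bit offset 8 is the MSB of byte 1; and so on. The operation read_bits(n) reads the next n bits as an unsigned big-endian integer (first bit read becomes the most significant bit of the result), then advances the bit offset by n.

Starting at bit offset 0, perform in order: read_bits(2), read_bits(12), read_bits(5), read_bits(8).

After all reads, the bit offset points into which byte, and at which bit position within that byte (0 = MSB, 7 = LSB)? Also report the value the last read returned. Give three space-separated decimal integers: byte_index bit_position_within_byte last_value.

Read 1: bits[0:2] width=2 -> value=1 (bin 01); offset now 2 = byte 0 bit 2; 54 bits remain
Read 2: bits[2:14] width=12 -> value=3198 (bin 110001111110); offset now 14 = byte 1 bit 6; 42 bits remain
Read 3: bits[14:19] width=5 -> value=16 (bin 10000); offset now 19 = byte 2 bit 3; 37 bits remain
Read 4: bits[19:27] width=8 -> value=127 (bin 01111111); offset now 27 = byte 3 bit 3; 29 bits remain

Answer: 3 3 127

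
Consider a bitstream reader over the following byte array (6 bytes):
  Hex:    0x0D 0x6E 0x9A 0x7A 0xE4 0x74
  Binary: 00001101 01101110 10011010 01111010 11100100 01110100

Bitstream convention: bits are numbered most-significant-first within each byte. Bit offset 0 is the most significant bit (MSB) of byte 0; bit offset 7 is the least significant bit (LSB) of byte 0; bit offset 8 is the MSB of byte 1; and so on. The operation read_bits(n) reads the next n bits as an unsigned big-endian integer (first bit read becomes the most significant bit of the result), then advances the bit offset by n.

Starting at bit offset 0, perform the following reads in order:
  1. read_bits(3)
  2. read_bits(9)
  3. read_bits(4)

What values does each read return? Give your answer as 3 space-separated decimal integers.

Read 1: bits[0:3] width=3 -> value=0 (bin 000); offset now 3 = byte 0 bit 3; 45 bits remain
Read 2: bits[3:12] width=9 -> value=214 (bin 011010110); offset now 12 = byte 1 bit 4; 36 bits remain
Read 3: bits[12:16] width=4 -> value=14 (bin 1110); offset now 16 = byte 2 bit 0; 32 bits remain

Answer: 0 214 14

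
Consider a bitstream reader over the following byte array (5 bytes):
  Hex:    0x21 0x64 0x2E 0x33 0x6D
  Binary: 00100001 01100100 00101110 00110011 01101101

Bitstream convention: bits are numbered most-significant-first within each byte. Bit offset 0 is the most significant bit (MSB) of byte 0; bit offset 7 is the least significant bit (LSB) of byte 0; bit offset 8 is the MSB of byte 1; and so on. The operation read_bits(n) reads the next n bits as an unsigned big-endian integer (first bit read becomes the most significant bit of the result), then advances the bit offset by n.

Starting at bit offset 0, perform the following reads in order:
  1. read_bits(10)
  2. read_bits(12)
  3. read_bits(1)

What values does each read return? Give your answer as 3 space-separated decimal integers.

Read 1: bits[0:10] width=10 -> value=133 (bin 0010000101); offset now 10 = byte 1 bit 2; 30 bits remain
Read 2: bits[10:22] width=12 -> value=2315 (bin 100100001011); offset now 22 = byte 2 bit 6; 18 bits remain
Read 3: bits[22:23] width=1 -> value=1 (bin 1); offset now 23 = byte 2 bit 7; 17 bits remain

Answer: 133 2315 1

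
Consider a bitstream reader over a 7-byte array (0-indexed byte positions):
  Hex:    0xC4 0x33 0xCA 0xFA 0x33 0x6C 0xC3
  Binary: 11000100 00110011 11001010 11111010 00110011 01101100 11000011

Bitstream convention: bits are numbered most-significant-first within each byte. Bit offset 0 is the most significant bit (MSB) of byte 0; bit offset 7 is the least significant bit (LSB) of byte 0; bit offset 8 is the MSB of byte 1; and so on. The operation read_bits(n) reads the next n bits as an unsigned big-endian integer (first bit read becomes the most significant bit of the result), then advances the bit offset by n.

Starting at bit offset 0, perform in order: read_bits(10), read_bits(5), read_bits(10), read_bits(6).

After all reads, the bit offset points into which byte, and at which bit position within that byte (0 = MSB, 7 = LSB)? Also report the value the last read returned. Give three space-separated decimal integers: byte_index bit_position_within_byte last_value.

Read 1: bits[0:10] width=10 -> value=784 (bin 1100010000); offset now 10 = byte 1 bit 2; 46 bits remain
Read 2: bits[10:15] width=5 -> value=25 (bin 11001); offset now 15 = byte 1 bit 7; 41 bits remain
Read 3: bits[15:25] width=10 -> value=917 (bin 1110010101); offset now 25 = byte 3 bit 1; 31 bits remain
Read 4: bits[25:31] width=6 -> value=61 (bin 111101); offset now 31 = byte 3 bit 7; 25 bits remain

Answer: 3 7 61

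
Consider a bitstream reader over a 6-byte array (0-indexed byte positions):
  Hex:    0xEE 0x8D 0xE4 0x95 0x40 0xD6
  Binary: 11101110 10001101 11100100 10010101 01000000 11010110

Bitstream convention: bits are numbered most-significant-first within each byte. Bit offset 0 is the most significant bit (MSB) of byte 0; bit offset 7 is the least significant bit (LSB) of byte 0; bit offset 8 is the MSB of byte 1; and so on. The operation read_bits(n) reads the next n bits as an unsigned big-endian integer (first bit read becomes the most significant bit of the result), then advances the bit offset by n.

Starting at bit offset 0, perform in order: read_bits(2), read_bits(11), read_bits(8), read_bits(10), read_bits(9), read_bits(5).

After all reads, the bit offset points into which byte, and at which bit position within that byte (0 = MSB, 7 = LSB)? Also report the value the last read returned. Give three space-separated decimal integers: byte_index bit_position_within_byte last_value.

Read 1: bits[0:2] width=2 -> value=3 (bin 11); offset now 2 = byte 0 bit 2; 46 bits remain
Read 2: bits[2:13] width=11 -> value=1489 (bin 10111010001); offset now 13 = byte 1 bit 5; 35 bits remain
Read 3: bits[13:21] width=8 -> value=188 (bin 10111100); offset now 21 = byte 2 bit 5; 27 bits remain
Read 4: bits[21:31] width=10 -> value=586 (bin 1001001010); offset now 31 = byte 3 bit 7; 17 bits remain
Read 5: bits[31:40] width=9 -> value=320 (bin 101000000); offset now 40 = byte 5 bit 0; 8 bits remain
Read 6: bits[40:45] width=5 -> value=26 (bin 11010); offset now 45 = byte 5 bit 5; 3 bits remain

Answer: 5 5 26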